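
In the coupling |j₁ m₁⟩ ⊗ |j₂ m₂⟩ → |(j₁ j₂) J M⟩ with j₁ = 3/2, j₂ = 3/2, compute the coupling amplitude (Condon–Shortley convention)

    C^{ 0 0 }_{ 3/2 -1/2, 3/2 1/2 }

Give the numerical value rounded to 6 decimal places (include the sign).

+√(1/4) = +0.500000

triangle: 3!·0!·0!/4! = 6/24
(j±m)!: 1!·2!·2!·1!·0!·0! = 4
prefactor² = (2J+1)·Δ·N² = 1
  k=2: +1/(2!·1!·0!·0!·0!·0!) = 1/2
Σ = 1/2  ⇒  CG² = 1·1/2² = 1/4
CG = +√(1/4) = +0.500000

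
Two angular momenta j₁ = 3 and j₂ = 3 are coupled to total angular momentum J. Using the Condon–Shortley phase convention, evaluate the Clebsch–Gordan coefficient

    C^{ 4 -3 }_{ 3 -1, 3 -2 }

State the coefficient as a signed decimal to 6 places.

j₁+j₂−J=2  J+j₁−j₂=4  J−j₁+j₂=4  j₁+j₂+J+1=11
(j₁±m₁, j₂±m₂, J±M) = (2,4,1,5,1,7)
P² = 82944/11
sum k=0..1:
  [0] +1/288 = 1/288
  [1] −1/144 = -1/144
S = -1/288
C² = P²·S² = 1/11 ; C = -0.301511

−√(1/11) ≈ -0.301511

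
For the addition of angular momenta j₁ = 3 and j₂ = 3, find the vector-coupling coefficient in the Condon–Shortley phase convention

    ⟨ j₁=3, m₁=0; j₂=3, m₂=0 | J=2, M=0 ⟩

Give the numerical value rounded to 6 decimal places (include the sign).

+√(4/21) ≈ +0.436436

j₁+j₂−J=4  J+j₁−j₂=2  J−j₁+j₂=2  j₁+j₂+J+1=9
(j₁±m₁, j₂±m₂, J±M) = (3,3,3,3,2,2)
P² = 48/7
sum k=1..3:
  [1] −1/24 = -1/24
  [2] +1/4 = 1/4
  [3] −1/24 = -1/24
S = 1/6
C² = P²·S² = 4/21 ; C = +0.436436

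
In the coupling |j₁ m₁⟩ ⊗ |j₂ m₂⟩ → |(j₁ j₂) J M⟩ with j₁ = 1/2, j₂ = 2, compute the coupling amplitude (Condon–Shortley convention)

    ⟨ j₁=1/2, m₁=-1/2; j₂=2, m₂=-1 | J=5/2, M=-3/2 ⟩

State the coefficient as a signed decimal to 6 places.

j₁+j₂−J=0  J+j₁−j₂=1  J−j₁+j₂=4  j₁+j₂+J+1=6
(j₁±m₁, j₂±m₂, J±M) = (0,1,1,3,1,4)
P² = 144/5
sum k=0..0:
  [0] +1/6 = 1/6
S = 1/6
C² = P²·S² = 4/5 ; C = +0.894427

+0.894427  (= +√(4/5))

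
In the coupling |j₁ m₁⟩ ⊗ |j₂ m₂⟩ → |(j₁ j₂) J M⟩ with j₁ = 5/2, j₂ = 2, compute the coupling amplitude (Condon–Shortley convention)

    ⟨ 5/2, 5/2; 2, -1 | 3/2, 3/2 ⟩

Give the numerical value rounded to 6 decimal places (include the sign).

+√(2/7) = +0.534522

triangle: 3!×2!×1!/7! = 12/5040
(j±m)!: 5!×0!×1!×3!×3!×0! = 4320
prefactor² = (2J+1)×Δ×N² = 288/7
  k=0: +1/(0!×3!×0!×1!×2!×0!) = 1/12
Σ = 1/12  ⇒  CG² = 288/7×1/12² = 2/7
CG = +√(2/7) = +0.534522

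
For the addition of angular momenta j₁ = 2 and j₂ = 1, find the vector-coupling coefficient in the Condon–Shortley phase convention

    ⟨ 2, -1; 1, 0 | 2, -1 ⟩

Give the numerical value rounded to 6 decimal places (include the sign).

−√(1/6) ≈ -0.408248

√[5·1!3!1!/6! · 1!3!1!1!1!3!] = √(3/2)
  +(−1)^0/∏(0,1,3,1,0,0)! = 1/6  (running 1/6)
  +(−1)^1/∏(1,0,2,0,1,1)! = -1/2  (running -1/3)
⟨..|..⟩ = √(3/2)·(-1/3) = -0.408248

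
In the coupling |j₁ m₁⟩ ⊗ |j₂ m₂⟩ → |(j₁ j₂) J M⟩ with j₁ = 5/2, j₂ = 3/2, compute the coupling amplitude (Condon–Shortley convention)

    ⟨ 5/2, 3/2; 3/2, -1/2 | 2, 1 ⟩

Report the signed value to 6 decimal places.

√[5·2!3!1!/7! · 4!1!1!2!3!1!] = √(24/7)
  +(−1)^0/∏(0,2,1,1,2,0)! = 1/4  (running 1/4)
  +(−1)^1/∏(1,1,0,0,3,1)! = -1/6  (running 1/12)
⟨..|..⟩ = √(24/7)·(1/12) = +0.154303

+0.154303  (= +√(1/42))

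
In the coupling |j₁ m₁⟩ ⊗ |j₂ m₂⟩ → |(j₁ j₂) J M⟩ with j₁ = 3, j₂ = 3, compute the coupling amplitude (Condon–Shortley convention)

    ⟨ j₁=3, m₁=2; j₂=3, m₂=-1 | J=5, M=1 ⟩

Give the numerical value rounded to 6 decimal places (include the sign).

+0.566947  (= +√(9/28))

j₁+j₂−J=1  J+j₁−j₂=5  J−j₁+j₂=5  j₁+j₂+J+1=12
(j₁±m₁, j₂±m₂, J±M) = (5,1,2,4,6,4)
P² = 230400/7
sum k=0..1:
  [0] +1/288 = 1/288
  [1] −1/2880 = -1/2880
S = 1/320
C² = P²·S² = 9/28 ; C = +0.566947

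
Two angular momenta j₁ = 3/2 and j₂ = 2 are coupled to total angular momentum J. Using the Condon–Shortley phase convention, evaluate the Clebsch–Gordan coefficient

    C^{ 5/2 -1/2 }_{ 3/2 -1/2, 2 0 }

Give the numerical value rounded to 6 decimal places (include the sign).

-0.292770

j₁+j₂−J=1  J+j₁−j₂=2  J−j₁+j₂=3  j₁+j₂+J+1=7
(j₁±m₁, j₂±m₂, J±M) = (1,2,2,2,2,3)
P² = 48/35
sum k=0..1:
  [0] +1/4 = 1/4
  [1] −1/2 = -1/2
S = -1/4
C² = P²·S² = 3/35 ; C = -0.292770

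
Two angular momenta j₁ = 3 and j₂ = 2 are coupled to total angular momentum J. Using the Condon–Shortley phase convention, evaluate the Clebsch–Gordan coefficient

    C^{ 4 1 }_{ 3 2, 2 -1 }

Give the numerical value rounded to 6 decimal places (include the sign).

triangle: 1!·5!·3!/10! = 720/3628800
(j±m)!: 5!·1!·1!·3!·5!·3! = 518400
prefactor² = (2J+1)·Δ·N² = 6480/7
  k=0: +1/(0!·1!·1!·1!·4!·2!) = 1/48
  k=1: −1/(1!·0!·0!·0!·5!·3!) = -1/720
Σ = 7/360  ⇒  CG² = 6480/7·7/360² = 7/20
CG = +√(7/20) = +0.591608

+0.591608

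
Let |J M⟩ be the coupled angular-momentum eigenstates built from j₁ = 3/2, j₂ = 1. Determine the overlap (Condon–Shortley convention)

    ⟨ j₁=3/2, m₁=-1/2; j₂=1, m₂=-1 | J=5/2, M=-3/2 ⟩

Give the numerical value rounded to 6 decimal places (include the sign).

+0.774597  (= +√(3/5))

√[6·0!3!2!/6! · 1!2!0!2!1!4!] = √(48/5)
  +(−1)^0/∏(0,0,2,0,1,2)! = 1/4  (running 1/4)
⟨..|..⟩ = √(48/5)·(1/4) = +0.774597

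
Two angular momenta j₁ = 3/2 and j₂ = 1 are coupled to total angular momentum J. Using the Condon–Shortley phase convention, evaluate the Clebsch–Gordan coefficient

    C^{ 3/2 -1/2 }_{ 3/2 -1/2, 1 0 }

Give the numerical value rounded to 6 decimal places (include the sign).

−√(1/15) ≈ -0.258199

triangle: 1!·2!·1!/5! = 2/120
(j±m)!: 1!·2!·1!·1!·1!·2! = 4
prefactor² = (2J+1)·Δ·N² = 4/15
  k=0: +1/(0!·1!·2!·1!·0!·0!) = 1/2
  k=1: −1/(1!·0!·1!·0!·1!·1!) = -1
Σ = -1/2  ⇒  CG² = 4/15·(-1/2)² = 1/15
CG = −√(1/15) = -0.258199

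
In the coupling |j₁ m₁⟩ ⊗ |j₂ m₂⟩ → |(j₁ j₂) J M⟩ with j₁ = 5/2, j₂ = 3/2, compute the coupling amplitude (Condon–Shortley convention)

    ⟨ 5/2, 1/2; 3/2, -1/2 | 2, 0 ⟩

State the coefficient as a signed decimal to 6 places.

−√(1/14) ≈ -0.267261

triangle: 2!·3!·1!/7! = 12/5040
(j±m)!: 3!·2!·1!·2!·2!·2! = 96
prefactor² = (2J+1)·Δ·N² = 8/7
  k=0: +1/(0!·2!·2!·1!·1!·0!) = 1/4
  k=1: −1/(1!·1!·1!·0!·2!·1!) = -1/2
Σ = -1/4  ⇒  CG² = 8/7·(-1/4)² = 1/14
CG = −√(1/14) = -0.267261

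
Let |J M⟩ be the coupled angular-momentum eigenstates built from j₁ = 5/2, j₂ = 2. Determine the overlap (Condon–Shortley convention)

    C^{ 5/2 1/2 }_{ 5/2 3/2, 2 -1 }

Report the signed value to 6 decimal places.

+0.414039  (= +√(6/35))

√[6·2!3!2!/8! · 4!1!1!3!3!2!] = √(216/35)
  +(−1)^0/∏(0,2,1,1,2,1)! = 1/4  (running 1/4)
  +(−1)^1/∏(1,1,0,0,3,2)! = -1/12  (running 1/6)
⟨..|..⟩ = √(216/35)·(1/6) = +0.414039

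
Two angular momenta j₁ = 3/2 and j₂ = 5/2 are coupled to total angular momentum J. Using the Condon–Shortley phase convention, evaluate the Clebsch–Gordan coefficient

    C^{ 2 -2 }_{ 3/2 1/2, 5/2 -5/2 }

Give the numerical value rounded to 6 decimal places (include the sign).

+0.690066

j₁+j₂−J=2  J+j₁−j₂=1  J−j₁+j₂=3  j₁+j₂+J+1=7
(j₁±m₁, j₂±m₂, J±M) = (2,1,0,5,0,4)
P² = 480/7
sum k=0..0:
  [0] +1/12 = 1/12
S = 1/12
C² = P²·S² = 10/21 ; C = +0.690066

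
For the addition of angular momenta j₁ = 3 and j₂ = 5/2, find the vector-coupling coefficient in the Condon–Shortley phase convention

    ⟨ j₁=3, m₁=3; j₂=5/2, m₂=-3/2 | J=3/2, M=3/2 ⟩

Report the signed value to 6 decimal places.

+√(3/14) = +0.462910

√[4·4!2!1!/8! · 6!0!1!4!3!0!] = √(3456/7)
  +(−1)^0/∏(0,4,0,1,2,0)! = 1/48  (running 1/48)
⟨..|..⟩ = √(3456/7)·(1/48) = +0.462910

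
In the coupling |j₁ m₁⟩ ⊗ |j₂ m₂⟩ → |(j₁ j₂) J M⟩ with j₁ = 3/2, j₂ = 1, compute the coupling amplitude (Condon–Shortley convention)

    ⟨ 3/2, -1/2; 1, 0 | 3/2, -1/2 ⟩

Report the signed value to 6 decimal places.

-0.258199

√[4·1!2!1!/5! · 1!2!1!1!1!2!] = √(4/15)
  +(−1)^0/∏(0,1,2,1,0,0)! = 1/2  (running 1/2)
  +(−1)^1/∏(1,0,1,0,1,1)! = -1  (running -1/2)
⟨..|..⟩ = √(4/15)·(-1/2) = -0.258199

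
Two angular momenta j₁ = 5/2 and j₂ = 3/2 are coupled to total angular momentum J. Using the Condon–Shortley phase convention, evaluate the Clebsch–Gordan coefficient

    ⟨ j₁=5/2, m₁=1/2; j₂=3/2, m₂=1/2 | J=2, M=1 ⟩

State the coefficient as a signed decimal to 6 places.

√[5·2!3!1!/7! · 3!2!2!1!3!1!] = √(12/7)
  +(−1)^1/∏(1,1,1,1,2,0)! = -1/2  (running -1/2)
  +(−1)^2/∏(2,0,0,0,3,1)! = 1/12  (running -5/12)
⟨..|..⟩ = √(12/7)·(-5/12) = -0.545545

−√(25/84) ≈ -0.545545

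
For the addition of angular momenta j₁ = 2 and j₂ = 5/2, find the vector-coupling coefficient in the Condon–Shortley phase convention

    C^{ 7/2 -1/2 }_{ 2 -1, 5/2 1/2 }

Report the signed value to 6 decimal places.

-0.557773  (= −√(14/45))

j₁+j₂−J=1  J+j₁−j₂=3  J−j₁+j₂=4  j₁+j₂+J+1=9
(j₁±m₁, j₂±m₂, J±M) = (1,3,3,2,3,4)
P² = 1152/35
sum k=0..1:
  [0] +1/36 = 1/36
  [1] −1/8 = -1/8
S = -7/72
C² = P²·S² = 14/45 ; C = -0.557773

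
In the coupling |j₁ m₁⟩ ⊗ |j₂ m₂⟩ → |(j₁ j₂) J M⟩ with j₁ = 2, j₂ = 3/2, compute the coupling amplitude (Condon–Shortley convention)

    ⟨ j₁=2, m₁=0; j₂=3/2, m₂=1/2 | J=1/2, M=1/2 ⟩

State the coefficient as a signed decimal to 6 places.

triangle: 3!·1!·0!/5! = 6/120
(j±m)!: 2!·2!·2!·1!·1!·0! = 8
prefactor² = (2J+1)·Δ·N² = 4/5
  k=2: +1/(2!·1!·0!·0!·1!·0!) = 1/2
Σ = 1/2  ⇒  CG² = 4/5·1/2² = 1/5
CG = +√(1/5) = +0.447214

+√(1/5) = +0.447214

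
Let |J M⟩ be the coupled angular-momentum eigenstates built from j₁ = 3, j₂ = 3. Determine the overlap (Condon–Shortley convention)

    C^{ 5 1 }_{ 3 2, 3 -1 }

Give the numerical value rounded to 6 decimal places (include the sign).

+√(9/28) ≈ +0.566947

triangle: 1!·5!·5!/12! = 14400/479001600
(j±m)!: 5!·1!·2!·4!·6!·4! = 99532800
prefactor² = (2J+1)·Δ·N² = 230400/7
  k=0: +1/(0!·1!·1!·2!·4!·3!) = 1/288
  k=1: −1/(1!·0!·0!·1!·5!·4!) = -1/2880
Σ = 1/320  ⇒  CG² = 230400/7·1/320² = 9/28
CG = +√(9/28) = +0.566947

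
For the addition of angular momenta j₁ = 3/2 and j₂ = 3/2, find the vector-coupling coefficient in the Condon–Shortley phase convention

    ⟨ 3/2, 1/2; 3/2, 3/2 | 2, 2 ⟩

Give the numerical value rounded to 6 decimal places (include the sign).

√[5·1!2!2!/6! · 2!1!3!0!4!0!] = √(8)
  +(−1)^1/∏(1,0,0,2,2,0)! = -1/4  (running -1/4)
⟨..|..⟩ = √(8)·(-1/4) = -0.707107

-0.707107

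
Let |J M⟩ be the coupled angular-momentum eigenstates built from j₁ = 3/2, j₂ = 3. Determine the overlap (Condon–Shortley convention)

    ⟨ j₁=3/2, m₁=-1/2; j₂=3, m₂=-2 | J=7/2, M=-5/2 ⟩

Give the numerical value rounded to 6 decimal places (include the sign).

triangle: 1!·2!·5!/9! = 240/362880
(j±m)!: 1!·2!·1!·5!·1!·6! = 172800
prefactor² = (2J+1)·Δ·N² = 6400/7
  k=0: +1/(0!·1!·2!·1!·0!·4!) = 1/48
  k=1: −1/(1!·0!·1!·0!·1!·5!) = -1/120
Σ = 1/80  ⇒  CG² = 6400/7·1/80² = 1/7
CG = +√(1/7) = +0.377964

+0.377964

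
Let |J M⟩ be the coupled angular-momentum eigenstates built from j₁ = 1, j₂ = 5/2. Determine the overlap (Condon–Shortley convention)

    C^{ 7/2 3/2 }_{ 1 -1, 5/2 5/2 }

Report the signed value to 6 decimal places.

+0.218218  (= +√(1/21))

triangle: 0!*2!*5!/8! = 240/40320
(j±m)!: 0!*2!*5!*0!*5!*2! = 57600
prefactor² = (2J+1)*Δ*N² = 19200/7
  k=0: +1/(0!*0!*2!*5!*0!*0!) = 1/240
Σ = 1/240  ⇒  CG² = 19200/7*1/240² = 1/21
CG = +√(1/21) = +0.218218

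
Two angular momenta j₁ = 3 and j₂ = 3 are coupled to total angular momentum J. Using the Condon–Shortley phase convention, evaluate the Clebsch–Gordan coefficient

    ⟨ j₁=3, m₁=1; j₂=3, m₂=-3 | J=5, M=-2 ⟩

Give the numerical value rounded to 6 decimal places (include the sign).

j₁+j₂−J=1  J+j₁−j₂=5  J−j₁+j₂=5  j₁+j₂+J+1=12
(j₁±m₁, j₂±m₂, J±M) = (4,2,0,6,3,7)
P² = 345600
sum k=0..0:
  [0] +1/1440 = 1/1440
S = 1/1440
C² = P²·S² = 1/6 ; C = +0.408248

+√(1/6) ≈ +0.408248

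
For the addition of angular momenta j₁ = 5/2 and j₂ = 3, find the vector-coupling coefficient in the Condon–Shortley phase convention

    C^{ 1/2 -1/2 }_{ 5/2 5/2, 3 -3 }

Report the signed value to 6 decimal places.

+0.534522

triangle: 5!*0!*1!/7! = 120/5040
(j±m)!: 5!*0!*0!*6!*0!*1! = 86400
prefactor² = (2J+1)*Δ*N² = 28800/7
  k=0: +1/(0!*5!*0!*0!*0!*1!) = 1/120
Σ = 1/120  ⇒  CG² = 28800/7*1/120² = 2/7
CG = +√(2/7) = +0.534522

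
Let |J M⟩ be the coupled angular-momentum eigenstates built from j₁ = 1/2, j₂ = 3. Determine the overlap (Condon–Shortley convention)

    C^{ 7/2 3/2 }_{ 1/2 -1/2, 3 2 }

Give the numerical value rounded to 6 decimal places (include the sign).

j₁+j₂−J=0  J+j₁−j₂=1  J−j₁+j₂=6  j₁+j₂+J+1=8
(j₁±m₁, j₂±m₂, J±M) = (0,1,5,1,5,2)
P² = 28800/7
sum k=0..0:
  [0] +1/120 = 1/120
S = 1/120
C² = P²·S² = 2/7 ; C = +0.534522

+√(2/7) ≈ +0.534522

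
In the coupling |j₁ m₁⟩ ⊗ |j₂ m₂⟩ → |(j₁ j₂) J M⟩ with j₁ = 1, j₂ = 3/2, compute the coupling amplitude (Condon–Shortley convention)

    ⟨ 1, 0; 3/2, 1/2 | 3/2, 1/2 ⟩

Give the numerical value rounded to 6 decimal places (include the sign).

j₁+j₂−J=1  J+j₁−j₂=1  J−j₁+j₂=2  j₁+j₂+J+1=5
(j₁±m₁, j₂±m₂, J±M) = (1,1,2,1,2,1)
P² = 4/15
sum k=0..1:
  [0] +1/2 = 1/2
  [1] −1/1 = -1
S = -1/2
C² = P²·S² = 1/15 ; C = -0.258199

−√(1/15) = -0.258199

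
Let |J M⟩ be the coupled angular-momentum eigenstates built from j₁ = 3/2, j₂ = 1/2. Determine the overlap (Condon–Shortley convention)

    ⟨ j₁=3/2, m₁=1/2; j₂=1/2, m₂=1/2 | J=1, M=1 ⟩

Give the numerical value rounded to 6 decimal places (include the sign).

−√(1/4) ≈ -0.500000

√[3·1!2!0!/4! · 2!1!1!0!2!0!] = √(1)
  +(−1)^1/∏(1,0,0,0,2,0)! = -1/2  (running -1/2)
⟨..|..⟩ = √(1)·(-1/2) = -0.500000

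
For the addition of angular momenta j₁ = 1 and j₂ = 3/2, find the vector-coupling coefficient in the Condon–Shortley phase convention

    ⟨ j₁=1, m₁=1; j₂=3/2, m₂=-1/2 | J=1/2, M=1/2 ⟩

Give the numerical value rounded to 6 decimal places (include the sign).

triangle: 2!·0!·1!/4! = 2/24
(j±m)!: 2!·0!·1!·2!·1!·0! = 4
prefactor² = (2J+1)·Δ·N² = 2/3
  k=0: +1/(0!·2!·0!·1!·0!·0!) = 1/2
Σ = 1/2  ⇒  CG² = 2/3·1/2² = 1/6
CG = +√(1/6) = +0.408248

+√(1/6) ≈ +0.408248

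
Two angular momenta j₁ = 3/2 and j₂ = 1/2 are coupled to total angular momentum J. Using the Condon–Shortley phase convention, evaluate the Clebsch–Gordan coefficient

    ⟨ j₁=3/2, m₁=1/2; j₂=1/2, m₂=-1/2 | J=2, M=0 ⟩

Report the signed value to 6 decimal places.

√[5·0!3!1!/5! · 2!1!0!1!2!2!] = √(2)
  +(−1)^0/∏(0,0,1,0,2,1)! = 1/2  (running 1/2)
⟨..|..⟩ = √(2)·(1/2) = +0.707107

+√(1/2) = +0.707107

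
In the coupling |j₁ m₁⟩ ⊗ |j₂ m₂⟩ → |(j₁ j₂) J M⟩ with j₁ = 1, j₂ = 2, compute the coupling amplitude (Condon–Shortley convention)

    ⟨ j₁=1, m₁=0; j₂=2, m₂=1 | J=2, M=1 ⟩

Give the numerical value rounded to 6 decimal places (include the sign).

j₁+j₂−J=1  J+j₁−j₂=1  J−j₁+j₂=3  j₁+j₂+J+1=6
(j₁±m₁, j₂±m₂, J±M) = (1,1,3,1,3,1)
P² = 3/2
sum k=0..1:
  [0] +1/6 = 1/6
  [1] −1/2 = -1/2
S = -1/3
C² = P²·S² = 1/6 ; C = -0.408248

−√(1/6) = -0.408248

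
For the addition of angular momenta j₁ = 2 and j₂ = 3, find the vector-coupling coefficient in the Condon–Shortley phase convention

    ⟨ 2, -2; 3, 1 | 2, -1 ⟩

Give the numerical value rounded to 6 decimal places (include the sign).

-0.462910

j₁+j₂−J=3  J+j₁−j₂=1  J−j₁+j₂=3  j₁+j₂+J+1=8
(j₁±m₁, j₂±m₂, J±M) = (0,4,4,2,1,3)
P² = 216/7
sum k=3..3:
  [3] −1/12 = -1/12
S = -1/12
C² = P²·S² = 3/14 ; C = -0.462910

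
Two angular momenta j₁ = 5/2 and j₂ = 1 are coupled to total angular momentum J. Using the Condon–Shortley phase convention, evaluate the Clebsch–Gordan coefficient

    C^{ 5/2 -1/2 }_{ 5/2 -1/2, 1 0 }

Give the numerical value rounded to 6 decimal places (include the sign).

−√(1/35) = -0.169031

triangle: 1!*4!*1!/7! = 24/5040
(j±m)!: 2!*3!*1!*1!*2!*3! = 144
prefactor² = (2J+1)*Δ*N² = 144/35
  k=0: +1/(0!*1!*3!*1!*1!*0!) = 1/6
  k=1: −1/(1!*0!*2!*0!*2!*1!) = -1/4
Σ = -1/12  ⇒  CG² = 144/35*(-1/12)² = 1/35
CG = −√(1/35) = -0.169031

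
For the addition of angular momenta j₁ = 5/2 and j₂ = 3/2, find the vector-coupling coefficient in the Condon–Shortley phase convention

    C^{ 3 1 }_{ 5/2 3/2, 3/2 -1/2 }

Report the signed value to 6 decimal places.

+0.639010  (= +√(49/120))

j₁+j₂−J=1  J+j₁−j₂=4  J−j₁+j₂=2  j₁+j₂+J+1=8
(j₁±m₁, j₂±m₂, J±M) = (4,1,1,2,4,2)
P² = 96/5
sum k=0..1:
  [0] +1/6 = 1/6
  [1] −1/48 = -1/48
S = 7/48
C² = P²·S² = 49/120 ; C = +0.639010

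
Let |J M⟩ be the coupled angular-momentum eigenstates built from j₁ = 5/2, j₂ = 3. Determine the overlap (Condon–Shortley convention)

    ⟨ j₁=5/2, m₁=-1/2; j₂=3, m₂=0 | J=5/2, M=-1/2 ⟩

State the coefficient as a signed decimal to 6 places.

j₁+j₂−J=3  J+j₁−j₂=2  J−j₁+j₂=3  j₁+j₂+J+1=9
(j₁±m₁, j₂±m₂, J±M) = (2,3,3,3,2,3)
P² = 216/35
sum k=1..3:
  [1] −1/8 = -1/8
  [2] +1/4 = 1/4
  [3] −1/72 = -1/72
S = 1/9
C² = P²·S² = 8/105 ; C = +0.276026

+0.276026  (= +√(8/105))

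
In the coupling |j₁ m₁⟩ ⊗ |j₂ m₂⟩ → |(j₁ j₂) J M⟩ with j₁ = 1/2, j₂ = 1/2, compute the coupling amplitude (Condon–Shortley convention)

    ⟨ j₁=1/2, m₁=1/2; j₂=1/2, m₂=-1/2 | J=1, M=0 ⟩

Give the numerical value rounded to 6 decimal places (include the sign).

triangle: 0!×1!×1!/3! = 1/6
(j±m)!: 1!×0!×0!×1!×1!×1! = 1
prefactor² = (2J+1)×Δ×N² = 1/2
  k=0: +1/(0!×0!×0!×0!×1!×1!) = 1
Σ = 1  ⇒  CG² = 1/2×1² = 1/2
CG = +√(1/2) = +0.707107

+√(1/2) ≈ +0.707107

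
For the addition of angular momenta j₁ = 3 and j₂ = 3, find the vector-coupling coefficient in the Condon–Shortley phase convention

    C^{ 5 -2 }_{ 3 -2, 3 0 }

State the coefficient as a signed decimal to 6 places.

j₁+j₂−J=1  J+j₁−j₂=5  J−j₁+j₂=5  j₁+j₂+J+1=12
(j₁±m₁, j₂±m₂, J±M) = (1,5,3,3,3,7)
P² = 43200
sum k=0..1:
  [0] +1/1440 = 1/1440
  [1] −1/288 = -1/288
S = -1/360
C² = P²·S² = 1/3 ; C = -0.577350

−√(1/3) ≈ -0.577350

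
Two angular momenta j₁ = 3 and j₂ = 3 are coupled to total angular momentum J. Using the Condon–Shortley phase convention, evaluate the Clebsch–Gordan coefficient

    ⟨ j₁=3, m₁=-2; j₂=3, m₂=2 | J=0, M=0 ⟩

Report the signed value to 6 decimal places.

triangle: 6!*0!*0!/7! = 720/5040
(j±m)!: 1!*5!*5!*1!*0!*0! = 14400
prefactor² = (2J+1)*Δ*N² = 14400/7
  k=5: −1/(5!*1!*0!*0!*0!*0!) = -1/120
Σ = -1/120  ⇒  CG² = 14400/7*(-1/120)² = 1/7
CG = −√(1/7) = -0.377964

−√(1/7) ≈ -0.377964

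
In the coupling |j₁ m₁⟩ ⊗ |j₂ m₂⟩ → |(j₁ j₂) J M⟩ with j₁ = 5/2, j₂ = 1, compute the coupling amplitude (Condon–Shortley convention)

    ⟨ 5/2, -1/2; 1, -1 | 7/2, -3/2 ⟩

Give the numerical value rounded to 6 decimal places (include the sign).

triangle: 0!*5!*2!/8! = 240/40320
(j±m)!: 2!*3!*0!*2!*2!*5! = 5760
prefactor² = (2J+1)*Δ*N² = 1920/7
  k=0: +1/(0!*0!*3!*0!*2!*2!) = 1/24
Σ = 1/24  ⇒  CG² = 1920/7*1/24² = 10/21
CG = +√(10/21) = +0.690066

+√(10/21) ≈ +0.690066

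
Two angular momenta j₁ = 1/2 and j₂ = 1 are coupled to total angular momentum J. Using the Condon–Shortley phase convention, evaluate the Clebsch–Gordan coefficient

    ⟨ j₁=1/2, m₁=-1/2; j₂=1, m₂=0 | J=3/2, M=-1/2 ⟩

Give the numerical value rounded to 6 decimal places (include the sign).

+√(2/3) = +0.816497

j₁+j₂−J=0  J+j₁−j₂=1  J−j₁+j₂=2  j₁+j₂+J+1=4
(j₁±m₁, j₂±m₂, J±M) = (0,1,1,1,1,2)
P² = 2/3
sum k=0..0:
  [0] +1/1 = 1
S = 1
C² = P²·S² = 2/3 ; C = +0.816497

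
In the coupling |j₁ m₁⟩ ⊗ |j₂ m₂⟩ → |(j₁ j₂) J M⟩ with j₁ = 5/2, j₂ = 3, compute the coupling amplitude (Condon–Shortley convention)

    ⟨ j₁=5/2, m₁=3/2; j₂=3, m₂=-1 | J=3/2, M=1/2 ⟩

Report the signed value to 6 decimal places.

triangle: 4!*1!*2!/8! = 48/40320
(j±m)!: 4!*1!*2!*4!*2!*1! = 2304
prefactor² = (2J+1)*Δ*N² = 384/35
  k=0: +1/(0!*4!*1!*2!*0!*0!) = 1/48
  k=1: −1/(1!*3!*0!*1!*1!*1!) = -1/6
Σ = -7/48  ⇒  CG² = 384/35*(-7/48)² = 7/30
CG = −√(7/30) = -0.483046

−√(7/30) = -0.483046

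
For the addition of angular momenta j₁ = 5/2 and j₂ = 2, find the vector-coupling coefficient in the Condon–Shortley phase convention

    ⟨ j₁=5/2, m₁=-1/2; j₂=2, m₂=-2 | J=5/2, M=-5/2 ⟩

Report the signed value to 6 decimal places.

+0.462910

triangle: 2!·3!·2!/8! = 24/40320
(j±m)!: 2!·3!·0!·4!·0!·5! = 34560
prefactor² = (2J+1)·Δ·N² = 864/7
  k=0: +1/(0!·2!·3!·0!·0!·2!) = 1/24
Σ = 1/24  ⇒  CG² = 864/7·1/24² = 3/14
CG = +√(3/14) = +0.462910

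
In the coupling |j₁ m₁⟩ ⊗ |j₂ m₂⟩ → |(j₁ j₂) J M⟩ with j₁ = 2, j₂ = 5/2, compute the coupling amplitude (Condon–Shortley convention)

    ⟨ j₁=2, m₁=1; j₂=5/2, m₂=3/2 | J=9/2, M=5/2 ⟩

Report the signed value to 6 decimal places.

+0.745356

√[10·0!4!5!/10! · 3!1!4!1!7!2!] = √(11520)
  +(−1)^0/∏(0,0,1,4,3,1)! = 1/144  (running 1/144)
⟨..|..⟩ = √(11520)·(1/144) = +0.745356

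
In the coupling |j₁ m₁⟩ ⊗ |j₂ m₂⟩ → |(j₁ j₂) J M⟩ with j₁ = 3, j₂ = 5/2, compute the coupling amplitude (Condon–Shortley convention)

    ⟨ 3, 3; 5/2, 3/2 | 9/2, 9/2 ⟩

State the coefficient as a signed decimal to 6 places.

+√(6/11) ≈ +0.738549

√[10·1!5!4!/11! · 6!0!4!1!9!0!] = √(49766400/11)
  +(−1)^0/∏(0,1,0,4,5,0)! = 1/2880  (running 1/2880)
⟨..|..⟩ = √(49766400/11)·(1/2880) = +0.738549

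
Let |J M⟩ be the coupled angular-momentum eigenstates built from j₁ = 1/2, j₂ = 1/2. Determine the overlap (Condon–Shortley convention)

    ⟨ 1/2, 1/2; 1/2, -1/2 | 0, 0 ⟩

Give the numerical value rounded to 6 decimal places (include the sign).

j₁+j₂−J=1  J+j₁−j₂=0  J−j₁+j₂=0  j₁+j₂+J+1=2
(j₁±m₁, j₂±m₂, J±M) = (1,0,0,1,0,0)
P² = 1/2
sum k=0..0:
  [0] +1/1 = 1
S = 1
C² = P²·S² = 1/2 ; C = +0.707107

+0.707107  (= +√(1/2))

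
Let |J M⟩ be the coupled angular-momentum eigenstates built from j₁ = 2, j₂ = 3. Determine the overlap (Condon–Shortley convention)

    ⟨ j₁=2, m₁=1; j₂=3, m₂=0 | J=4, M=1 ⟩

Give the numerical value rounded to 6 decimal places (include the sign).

+0.462910  (= +√(3/14))

j₁+j₂−J=1  J+j₁−j₂=3  J−j₁+j₂=5  j₁+j₂+J+1=10
(j₁±m₁, j₂±m₂, J±M) = (3,1,3,3,5,3)
P² = 1944/7
sum k=0..1:
  [0] +1/24 = 1/24
  [1] −1/72 = -1/72
S = 1/36
C² = P²·S² = 3/14 ; C = +0.462910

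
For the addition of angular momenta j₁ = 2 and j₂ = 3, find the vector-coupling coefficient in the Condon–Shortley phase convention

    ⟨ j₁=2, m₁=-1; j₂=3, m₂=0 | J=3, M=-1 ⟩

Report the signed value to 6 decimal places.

j₁+j₂−J=2  J+j₁−j₂=2  J−j₁+j₂=4  j₁+j₂+J+1=9
(j₁±m₁, j₂±m₂, J±M) = (1,3,3,3,2,4)
P² = 96/5
sum k=1..2:
  [1] −1/8 = -1/8
  [2] +1/12 = 1/12
S = -1/24
C² = P²·S² = 1/30 ; C = -0.182574

−√(1/30) = -0.182574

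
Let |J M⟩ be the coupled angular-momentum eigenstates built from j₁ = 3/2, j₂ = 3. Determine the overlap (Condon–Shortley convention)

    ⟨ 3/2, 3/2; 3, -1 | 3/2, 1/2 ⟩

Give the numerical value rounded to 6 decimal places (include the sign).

+√(4/35) ≈ +0.338062

√[4·3!0!3!/7! · 3!0!2!4!2!1!] = √(576/35)
  +(−1)^0/∏(0,3,0,2,0,1)! = 1/12  (running 1/12)
⟨..|..⟩ = √(576/35)·(1/12) = +0.338062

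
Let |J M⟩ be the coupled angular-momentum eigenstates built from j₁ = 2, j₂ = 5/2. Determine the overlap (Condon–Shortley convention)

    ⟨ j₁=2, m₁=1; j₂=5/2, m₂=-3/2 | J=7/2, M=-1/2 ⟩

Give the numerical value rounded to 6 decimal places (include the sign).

triangle: 1!*3!*4!/9! = 144/362880
(j±m)!: 3!*1!*1!*4!*3!*4! = 20736
prefactor² = (2J+1)*Δ*N² = 2304/35
  k=0: +1/(0!*1!*1!*1!*2!*3!) = 1/12
  k=1: −1/(1!*0!*0!*0!*3!*4!) = -1/144
Σ = 11/144  ⇒  CG² = 2304/35*11/144² = 121/315
CG = +√(121/315) = +0.619780

+0.619780  (= +√(121/315))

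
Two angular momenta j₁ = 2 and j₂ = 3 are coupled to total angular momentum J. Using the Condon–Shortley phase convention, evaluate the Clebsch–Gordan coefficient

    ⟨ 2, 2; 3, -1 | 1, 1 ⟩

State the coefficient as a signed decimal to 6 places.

+√(1/35) ≈ +0.169031

√[3·4!0!2!/7! · 4!0!2!4!2!0!] = √(2304/35)
  +(−1)^0/∏(0,4,0,2,0,0)! = 1/48  (running 1/48)
⟨..|..⟩ = √(2304/35)·(1/48) = +0.169031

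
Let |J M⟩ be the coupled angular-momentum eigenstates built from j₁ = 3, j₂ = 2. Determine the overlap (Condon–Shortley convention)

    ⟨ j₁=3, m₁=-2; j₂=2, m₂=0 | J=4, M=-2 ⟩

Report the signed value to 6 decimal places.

triangle: 1!×5!×3!/10! = 720/3628800
(j±m)!: 1!×5!×2!×2!×2!×6! = 691200
prefactor² = (2J+1)×Δ×N² = 8640/7
  k=0: +1/(0!×1!×5!×2!×0!×1!) = 1/240
  k=1: −1/(1!×0!×4!×1!×1!×2!) = -1/48
Σ = -1/60  ⇒  CG² = 8640/7×(-1/60)² = 12/35
CG = −√(12/35) = -0.585540

−√(12/35) ≈ -0.585540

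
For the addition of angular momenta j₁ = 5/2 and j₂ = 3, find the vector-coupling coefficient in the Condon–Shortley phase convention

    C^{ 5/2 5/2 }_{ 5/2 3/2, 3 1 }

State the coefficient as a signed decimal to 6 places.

−√(2/7) = -0.534522

√[6·3!2!3!/9! · 4!1!4!2!5!0!] = √(1152/7)
  +(−1)^1/∏(1,2,0,3,2,0)! = -1/24  (running -1/24)
⟨..|..⟩ = √(1152/7)·(-1/24) = -0.534522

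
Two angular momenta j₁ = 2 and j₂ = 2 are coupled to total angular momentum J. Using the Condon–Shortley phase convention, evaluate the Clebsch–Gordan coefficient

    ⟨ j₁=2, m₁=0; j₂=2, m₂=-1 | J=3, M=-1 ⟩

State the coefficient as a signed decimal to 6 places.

√[7·1!3!3!/8! · 2!2!1!3!2!4!] = √(36/5)
  +(−1)^0/∏(0,1,2,1,1,2)! = 1/4  (running 1/4)
  +(−1)^1/∏(1,0,1,0,2,3)! = -1/12  (running 1/6)
⟨..|..⟩ = √(36/5)·(1/6) = +0.447214

+√(1/5) ≈ +0.447214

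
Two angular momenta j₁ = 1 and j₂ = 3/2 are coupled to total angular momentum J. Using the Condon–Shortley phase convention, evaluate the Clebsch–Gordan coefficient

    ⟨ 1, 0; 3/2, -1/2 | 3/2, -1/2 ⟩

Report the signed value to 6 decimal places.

√[4·1!1!2!/5! · 1!1!1!2!1!2!] = √(4/15)
  +(−1)^0/∏(0,1,1,1,0,1)! = 1  (running 1)
  +(−1)^1/∏(1,0,0,0,1,2)! = -1/2  (running 1/2)
⟨..|..⟩ = √(4/15)·(1/2) = +0.258199

+0.258199  (= +√(1/15))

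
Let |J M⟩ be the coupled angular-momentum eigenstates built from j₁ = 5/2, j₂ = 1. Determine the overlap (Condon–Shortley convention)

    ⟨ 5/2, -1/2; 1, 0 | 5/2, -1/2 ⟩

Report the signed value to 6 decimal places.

−√(1/35) ≈ -0.169031

triangle: 1!*4!*1!/7! = 24/5040
(j±m)!: 2!*3!*1!*1!*2!*3! = 144
prefactor² = (2J+1)*Δ*N² = 144/35
  k=0: +1/(0!*1!*3!*1!*1!*0!) = 1/6
  k=1: −1/(1!*0!*2!*0!*2!*1!) = -1/4
Σ = -1/12  ⇒  CG² = 144/35*(-1/12)² = 1/35
CG = −√(1/35) = -0.169031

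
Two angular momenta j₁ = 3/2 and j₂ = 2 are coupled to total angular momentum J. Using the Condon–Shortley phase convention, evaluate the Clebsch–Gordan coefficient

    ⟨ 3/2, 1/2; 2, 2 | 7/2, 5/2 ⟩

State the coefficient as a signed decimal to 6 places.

+√(3/7) = +0.654654

triangle: 0!×3!×4!/8! = 144/40320
(j±m)!: 2!×1!×4!×0!×6!×1! = 34560
prefactor² = (2J+1)×Δ×N² = 6912/7
  k=0: +1/(0!×0!×1!×4!×2!×0!) = 1/48
Σ = 1/48  ⇒  CG² = 6912/7×1/48² = 3/7
CG = +√(3/7) = +0.654654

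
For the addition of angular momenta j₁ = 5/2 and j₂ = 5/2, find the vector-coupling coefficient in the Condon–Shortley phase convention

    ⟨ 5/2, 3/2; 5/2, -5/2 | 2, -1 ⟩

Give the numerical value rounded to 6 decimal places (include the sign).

+0.597614  (= +√(5/14))

√[5·3!2!2!/8! · 4!1!0!5!1!3!] = √(360/7)
  +(−1)^0/∏(0,3,1,0,1,2)! = 1/12  (running 1/12)
⟨..|..⟩ = √(360/7)·(1/12) = +0.597614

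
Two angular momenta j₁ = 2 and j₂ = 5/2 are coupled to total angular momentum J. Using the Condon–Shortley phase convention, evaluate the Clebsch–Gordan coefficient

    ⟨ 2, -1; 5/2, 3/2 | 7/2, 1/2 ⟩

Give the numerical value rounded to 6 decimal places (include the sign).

-0.619780  (= −√(121/315))

triangle: 1!·3!·4!/9! = 144/362880
(j±m)!: 1!·3!·4!·1!·4!·3! = 20736
prefactor² = (2J+1)·Δ·N² = 2304/35
  k=0: +1/(0!·1!·3!·4!·0!·0!) = 1/144
  k=1: −1/(1!·0!·2!·3!·1!·1!) = -1/12
Σ = -11/144  ⇒  CG² = 2304/35·(-11/144)² = 121/315
CG = −√(121/315) = -0.619780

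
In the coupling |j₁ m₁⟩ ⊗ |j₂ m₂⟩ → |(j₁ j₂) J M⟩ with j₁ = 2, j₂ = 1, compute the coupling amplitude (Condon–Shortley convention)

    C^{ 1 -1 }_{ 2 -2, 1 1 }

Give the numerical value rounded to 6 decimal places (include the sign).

triangle: 2!×2!×0!/5! = 4/120
(j±m)!: 0!×4!×2!×0!×0!×2! = 96
prefactor² = (2J+1)×Δ×N² = 48/5
  k=2: +1/(2!×0!×2!×0!×0!×0!) = 1/4
Σ = 1/4  ⇒  CG² = 48/5×1/4² = 3/5
CG = +√(3/5) = +0.774597

+0.774597  (= +√(3/5))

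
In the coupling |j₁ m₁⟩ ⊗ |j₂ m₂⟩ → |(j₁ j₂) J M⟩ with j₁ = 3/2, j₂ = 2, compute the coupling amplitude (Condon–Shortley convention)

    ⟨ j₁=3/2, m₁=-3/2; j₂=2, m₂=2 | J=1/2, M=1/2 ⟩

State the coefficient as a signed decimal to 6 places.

−√(2/5) = -0.632456

√[2·3!0!1!/5! · 0!3!4!0!1!0!] = √(72/5)
  +(−1)^3/∏(3,0,0,1,0,0)! = -1/6  (running -1/6)
⟨..|..⟩ = √(72/5)·(-1/6) = -0.632456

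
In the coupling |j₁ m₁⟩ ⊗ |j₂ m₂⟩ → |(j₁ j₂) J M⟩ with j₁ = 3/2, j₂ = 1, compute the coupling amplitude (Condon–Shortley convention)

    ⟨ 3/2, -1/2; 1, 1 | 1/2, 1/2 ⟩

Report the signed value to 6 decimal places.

triangle: 2!·1!·0!/4! = 2/24
(j±m)!: 1!·2!·2!·0!·1!·0! = 4
prefactor² = (2J+1)·Δ·N² = 2/3
  k=2: +1/(2!·0!·0!·0!·1!·0!) = 1/2
Σ = 1/2  ⇒  CG² = 2/3·1/2² = 1/6
CG = +√(1/6) = +0.408248

+0.408248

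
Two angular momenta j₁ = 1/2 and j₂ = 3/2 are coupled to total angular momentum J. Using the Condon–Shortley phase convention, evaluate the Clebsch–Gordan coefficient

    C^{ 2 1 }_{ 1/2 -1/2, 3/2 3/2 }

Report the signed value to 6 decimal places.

+√(1/4) = +0.500000

triangle: 0!*1!*3!/5! = 6/120
(j±m)!: 0!*1!*3!*0!*3!*1! = 36
prefactor² = (2J+1)*Δ*N² = 9
  k=0: +1/(0!*0!*1!*3!*0!*0!) = 1/6
Σ = 1/6  ⇒  CG² = 9*1/6² = 1/4
CG = +√(1/4) = +0.500000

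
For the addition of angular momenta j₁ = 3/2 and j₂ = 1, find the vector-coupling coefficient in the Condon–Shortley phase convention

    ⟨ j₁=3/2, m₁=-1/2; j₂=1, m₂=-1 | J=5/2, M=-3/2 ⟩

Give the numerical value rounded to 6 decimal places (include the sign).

+0.774597  (= +√(3/5))

√[6·0!3!2!/6! · 1!2!0!2!1!4!] = √(48/5)
  +(−1)^0/∏(0,0,2,0,1,2)! = 1/4  (running 1/4)
⟨..|..⟩ = √(48/5)·(1/4) = +0.774597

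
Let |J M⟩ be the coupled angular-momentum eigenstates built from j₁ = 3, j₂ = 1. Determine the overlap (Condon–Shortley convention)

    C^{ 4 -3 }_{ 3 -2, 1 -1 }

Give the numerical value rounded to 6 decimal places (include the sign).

triangle: 0!*6!*2!/9! = 1440/362880
(j±m)!: 1!*5!*0!*2!*1!*7! = 1209600
prefactor² = (2J+1)*Δ*N² = 43200
  k=0: +1/(0!*0!*5!*0!*1!*2!) = 1/240
Σ = 1/240  ⇒  CG² = 43200*1/240² = 3/4
CG = +√(3/4) = +0.866025

+0.866025  (= +√(3/4))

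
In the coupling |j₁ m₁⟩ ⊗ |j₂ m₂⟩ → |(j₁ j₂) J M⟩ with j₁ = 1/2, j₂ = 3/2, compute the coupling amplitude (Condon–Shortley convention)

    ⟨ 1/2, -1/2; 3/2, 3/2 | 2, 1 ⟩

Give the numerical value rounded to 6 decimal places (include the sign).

+0.500000

j₁+j₂−J=0  J+j₁−j₂=1  J−j₁+j₂=3  j₁+j₂+J+1=5
(j₁±m₁, j₂±m₂, J±M) = (0,1,3,0,3,1)
P² = 9
sum k=0..0:
  [0] +1/6 = 1/6
S = 1/6
C² = P²·S² = 1/4 ; C = +0.500000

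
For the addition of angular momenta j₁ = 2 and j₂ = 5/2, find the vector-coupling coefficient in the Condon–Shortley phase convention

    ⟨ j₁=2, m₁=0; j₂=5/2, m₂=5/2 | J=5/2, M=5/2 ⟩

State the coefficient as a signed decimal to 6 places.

j₁+j₂−J=2  J+j₁−j₂=2  J−j₁+j₂=3  j₁+j₂+J+1=8
(j₁±m₁, j₂±m₂, J±M) = (2,2,5,0,5,0)
P² = 1440/7
sum k=2..2:
  [2] +1/24 = 1/24
S = 1/24
C² = P²·S² = 5/14 ; C = +0.597614

+√(5/14) ≈ +0.597614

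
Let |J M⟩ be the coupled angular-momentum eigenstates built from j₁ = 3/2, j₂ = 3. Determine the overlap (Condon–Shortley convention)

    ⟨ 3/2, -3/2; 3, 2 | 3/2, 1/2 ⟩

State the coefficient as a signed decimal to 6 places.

−√(2/7) ≈ -0.534522

√[4·3!0!3!/7! · 0!3!5!1!2!1!] = √(288/7)
  +(−1)^3/∏(3,0,0,2,0,1)! = -1/12  (running -1/12)
⟨..|..⟩ = √(288/7)·(-1/12) = -0.534522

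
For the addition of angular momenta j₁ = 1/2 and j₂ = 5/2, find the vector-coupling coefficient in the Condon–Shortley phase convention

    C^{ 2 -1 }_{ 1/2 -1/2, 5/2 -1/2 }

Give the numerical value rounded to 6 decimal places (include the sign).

−√(1/3) ≈ -0.577350

j₁+j₂−J=1  J+j₁−j₂=0  J−j₁+j₂=4  j₁+j₂+J+1=6
(j₁±m₁, j₂±m₂, J±M) = (0,1,2,3,1,3)
P² = 12
sum k=1..1:
  [1] −1/6 = -1/6
S = -1/6
C² = P²·S² = 1/3 ; C = -0.577350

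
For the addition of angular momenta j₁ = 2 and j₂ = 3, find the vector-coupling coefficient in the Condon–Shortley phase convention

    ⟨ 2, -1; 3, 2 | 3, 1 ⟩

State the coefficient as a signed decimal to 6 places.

+√(1/4) ≈ +0.500000

triangle: 2!×2!×4!/9! = 96/362880
(j±m)!: 1!×3!×5!×1!×4!×2! = 34560
prefactor² = (2J+1)×Δ×N² = 64
  k=1: −1/(1!×1!×2!×4!×0!×0!) = -1/48
  k=2: +1/(2!×0!×1!×3!×1!×1!) = 1/12
Σ = 1/16  ⇒  CG² = 64×1/16² = 1/4
CG = +√(1/4) = +0.500000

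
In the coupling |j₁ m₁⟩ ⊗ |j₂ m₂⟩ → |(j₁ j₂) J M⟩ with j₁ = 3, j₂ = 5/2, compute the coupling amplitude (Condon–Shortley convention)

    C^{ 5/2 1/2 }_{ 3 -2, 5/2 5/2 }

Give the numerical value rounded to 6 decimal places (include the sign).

−√(5/14) = -0.597614

√[6·3!3!2!/9! · 1!5!5!0!3!2!] = √(1440/7)
  +(−1)^3/∏(3,0,2,2,1,0)! = -1/24  (running -1/24)
⟨..|..⟩ = √(1440/7)·(-1/24) = -0.597614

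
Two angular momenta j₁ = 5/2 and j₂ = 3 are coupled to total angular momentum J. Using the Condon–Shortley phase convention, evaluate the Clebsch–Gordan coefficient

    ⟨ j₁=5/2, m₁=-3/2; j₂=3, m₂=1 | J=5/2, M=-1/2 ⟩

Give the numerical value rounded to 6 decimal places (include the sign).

triangle: 3!·2!·3!/9! = 72/362880
(j±m)!: 1!·4!·4!·2!·2!·3! = 13824
prefactor² = (2J+1)·Δ·N² = 576/35
  k=2: +1/(2!·1!·2!·2!·0!·1!) = 1/8
  k=3: −1/(3!·0!·1!·1!·1!·2!) = -1/12
Σ = 1/24  ⇒  CG² = 576/35·1/24² = 1/35
CG = +√(1/35) = +0.169031

+√(1/35) ≈ +0.169031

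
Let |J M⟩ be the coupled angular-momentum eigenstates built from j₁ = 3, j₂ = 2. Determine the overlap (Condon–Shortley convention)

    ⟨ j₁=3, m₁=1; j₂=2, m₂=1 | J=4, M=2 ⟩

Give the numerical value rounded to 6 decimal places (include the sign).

triangle: 1!·5!·3!/10! = 720/3628800
(j±m)!: 4!·2!·3!·1!·6!·2! = 414720
prefactor² = (2J+1)·Δ·N² = 5184/7
  k=0: +1/(0!·1!·2!·3!·3!·0!) = 1/72
  k=1: −1/(1!·0!·1!·2!·4!·1!) = -1/48
Σ = -1/144  ⇒  CG² = 5184/7·(-1/144)² = 1/28
CG = −√(1/28) = -0.188982

-0.188982  (= −√(1/28))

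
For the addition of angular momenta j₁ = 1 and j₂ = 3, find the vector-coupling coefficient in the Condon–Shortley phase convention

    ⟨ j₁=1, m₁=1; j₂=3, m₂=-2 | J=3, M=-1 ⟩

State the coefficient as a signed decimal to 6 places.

+0.645497

triangle: 1!*1!*5!/8! = 120/40320
(j±m)!: 2!*0!*1!*5!*2!*4! = 11520
prefactor² = (2J+1)*Δ*N² = 240
  k=0: +1/(0!*1!*0!*1!*1!*4!) = 1/24
Σ = 1/24  ⇒  CG² = 240*1/24² = 5/12
CG = +√(5/12) = +0.645497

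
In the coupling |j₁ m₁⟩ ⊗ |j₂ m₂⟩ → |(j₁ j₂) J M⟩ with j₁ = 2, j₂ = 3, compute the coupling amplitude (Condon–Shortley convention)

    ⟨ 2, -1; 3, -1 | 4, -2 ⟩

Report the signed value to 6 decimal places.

triangle: 1!·3!·5!/10! = 720/3628800
(j±m)!: 1!·3!·2!·4!·2!·6! = 414720
prefactor² = (2J+1)·Δ·N² = 5184/7
  k=0: +1/(0!·1!·3!·2!·0!·3!) = 1/72
  k=1: −1/(1!·0!·2!·1!·1!·4!) = -1/48
Σ = -1/144  ⇒  CG² = 5184/7·(-1/144)² = 1/28
CG = −√(1/28) = -0.188982

−√(1/28) ≈ -0.188982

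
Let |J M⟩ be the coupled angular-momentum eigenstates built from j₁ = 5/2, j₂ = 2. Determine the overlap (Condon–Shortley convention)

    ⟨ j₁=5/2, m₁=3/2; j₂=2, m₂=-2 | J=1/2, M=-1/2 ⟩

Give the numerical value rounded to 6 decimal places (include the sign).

j₁+j₂−J=4  J+j₁−j₂=1  J−j₁+j₂=0  j₁+j₂+J+1=6
(j₁±m₁, j₂±m₂, J±M) = (4,1,0,4,0,1)
P² = 192/5
sum k=0..0:
  [0] +1/24 = 1/24
S = 1/24
C² = P²·S² = 1/15 ; C = +0.258199

+√(1/15) = +0.258199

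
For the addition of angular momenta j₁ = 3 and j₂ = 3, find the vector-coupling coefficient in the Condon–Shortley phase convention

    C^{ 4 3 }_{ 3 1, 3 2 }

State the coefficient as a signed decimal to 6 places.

√[9·2!4!4!/11! · 4!2!5!1!7!1!] = √(82944/11)
  +(−1)^1/∏(1,1,1,4,3,0)! = -1/144  (running -1/144)
  +(−1)^2/∏(2,0,0,3,4,1)! = 1/288  (running -1/288)
⟨..|..⟩ = √(82944/11)·(-1/288) = -0.301511

-0.301511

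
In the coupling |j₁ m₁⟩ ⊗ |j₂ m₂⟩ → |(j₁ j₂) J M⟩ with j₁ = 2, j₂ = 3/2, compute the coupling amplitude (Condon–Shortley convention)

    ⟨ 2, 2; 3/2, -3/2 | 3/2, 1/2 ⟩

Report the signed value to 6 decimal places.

triangle: 2!*2!*1!/6! = 4/720
(j±m)!: 4!*0!*0!*3!*2!*1! = 288
prefactor² = (2J+1)*Δ*N² = 32/5
  k=0: +1/(0!*2!*0!*0!*2!*1!) = 1/4
Σ = 1/4  ⇒  CG² = 32/5*1/4² = 2/5
CG = +√(2/5) = +0.632456

+√(2/5) ≈ +0.632456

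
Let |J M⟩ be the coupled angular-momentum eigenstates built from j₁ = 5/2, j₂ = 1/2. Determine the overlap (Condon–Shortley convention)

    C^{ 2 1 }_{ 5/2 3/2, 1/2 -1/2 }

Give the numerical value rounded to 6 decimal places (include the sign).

triangle: 1!·4!·0!/6! = 24/720
(j±m)!: 4!·1!·0!·1!·3!·1! = 144
prefactor² = (2J+1)·Δ·N² = 24
  k=0: +1/(0!·1!·1!·0!·3!·0!) = 1/6
Σ = 1/6  ⇒  CG² = 24·1/6² = 2/3
CG = +√(2/3) = +0.816497

+√(2/3) ≈ +0.816497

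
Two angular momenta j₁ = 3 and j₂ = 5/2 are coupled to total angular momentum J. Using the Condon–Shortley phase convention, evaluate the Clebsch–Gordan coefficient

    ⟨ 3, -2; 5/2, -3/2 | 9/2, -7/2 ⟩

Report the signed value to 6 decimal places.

-0.100504

j₁+j₂−J=1  J+j₁−j₂=5  J−j₁+j₂=4  j₁+j₂+J+1=11
(j₁±m₁, j₂±m₂, J±M) = (1,5,1,4,1,8)
P² = 921600/11
sum k=0..1:
  [0] +1/720 = 1/720
  [1] −1/576 = -1/576
S = -1/2880
C² = P²·S² = 1/99 ; C = -0.100504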